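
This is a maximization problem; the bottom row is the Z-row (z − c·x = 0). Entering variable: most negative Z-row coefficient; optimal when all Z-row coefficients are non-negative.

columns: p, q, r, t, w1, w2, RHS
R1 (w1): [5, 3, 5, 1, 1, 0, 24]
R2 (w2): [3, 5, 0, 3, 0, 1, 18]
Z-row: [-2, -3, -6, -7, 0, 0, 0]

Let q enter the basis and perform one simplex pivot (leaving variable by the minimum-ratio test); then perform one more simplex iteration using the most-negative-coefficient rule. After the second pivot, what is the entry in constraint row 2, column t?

3/5

Ratio test on column q — row 1: 24/3 = 8; row 2: 18/5 = 18/5. Minimum is 18/5 at row 2 (w2 leaves); pivot element 5.
Divide row 2 by 5; eliminate column q from the other rows.
Second iteration: most negative Z-row entry is -6 in column r, so r enters.
Ratio test on column r — row 1: (66/5)/5 = 66/25; row 2: entry 0 ≤ 0. Minimum is 66/25 at row 1 (w1 leaves); pivot element 5.
Divide row 1 by 5; eliminate column r from the other rows.
After both pivots, the entry at constraint row 2, column t is 3/5.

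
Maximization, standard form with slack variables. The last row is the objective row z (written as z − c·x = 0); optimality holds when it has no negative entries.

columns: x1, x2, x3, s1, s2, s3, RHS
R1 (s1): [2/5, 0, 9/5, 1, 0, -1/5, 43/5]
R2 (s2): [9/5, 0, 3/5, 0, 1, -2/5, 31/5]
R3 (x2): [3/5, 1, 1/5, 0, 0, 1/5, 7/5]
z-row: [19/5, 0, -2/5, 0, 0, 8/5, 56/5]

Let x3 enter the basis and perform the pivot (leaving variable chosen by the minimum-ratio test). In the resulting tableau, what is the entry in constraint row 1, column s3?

-1/9

Ratio test on column x3 — row 1: (43/5)/(9/5) = 43/9; row 2: (31/5)/(3/5) = 31/3; row 3: (7/5)/(1/5) = 7. Minimum is 43/9 at row 1 (s1 leaves); pivot element 9/5.
Divide row 1 by 9/5; eliminate column x3 from the other rows.
In the new row 1, the s3 entry is the old entry divided by the pivot: (-1/5)/(9/5) = -1/9.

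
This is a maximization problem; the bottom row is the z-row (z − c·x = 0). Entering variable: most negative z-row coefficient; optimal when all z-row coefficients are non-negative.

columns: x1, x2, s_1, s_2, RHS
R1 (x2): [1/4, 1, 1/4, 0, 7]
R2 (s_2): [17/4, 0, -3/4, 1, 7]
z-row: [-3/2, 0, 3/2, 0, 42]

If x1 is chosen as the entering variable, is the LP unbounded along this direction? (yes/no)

no

Column x1 has positive entries in row(s) 1, 2, so the ratio test bounds it — not unbounded.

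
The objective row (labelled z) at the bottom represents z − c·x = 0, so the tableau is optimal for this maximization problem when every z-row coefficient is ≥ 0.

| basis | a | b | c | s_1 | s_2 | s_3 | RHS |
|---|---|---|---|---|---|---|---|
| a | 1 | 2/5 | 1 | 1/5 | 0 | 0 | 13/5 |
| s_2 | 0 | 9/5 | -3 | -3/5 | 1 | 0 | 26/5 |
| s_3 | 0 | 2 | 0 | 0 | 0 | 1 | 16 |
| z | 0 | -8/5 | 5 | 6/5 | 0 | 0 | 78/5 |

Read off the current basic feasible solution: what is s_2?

26/5

s_2 is basic (row 2); its value is the RHS of that row, 26/5.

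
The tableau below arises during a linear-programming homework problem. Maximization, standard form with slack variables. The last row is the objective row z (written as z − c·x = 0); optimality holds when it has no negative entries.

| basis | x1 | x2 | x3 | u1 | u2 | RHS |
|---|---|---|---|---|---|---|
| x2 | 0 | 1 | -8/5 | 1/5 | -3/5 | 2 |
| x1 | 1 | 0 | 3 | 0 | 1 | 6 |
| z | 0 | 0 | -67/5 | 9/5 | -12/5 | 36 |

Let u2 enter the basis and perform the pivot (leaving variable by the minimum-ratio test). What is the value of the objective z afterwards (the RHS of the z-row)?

Ratio test on column u2 — row 1: entry -3/5 ≤ 0; row 2: 6/1 = 6. Minimum is 6 at row 2 (x1 leaves); pivot element 1.
Pivot on row 2; the z-row RHS becomes 36 − (-12/5)·6 = 252/5.

252/5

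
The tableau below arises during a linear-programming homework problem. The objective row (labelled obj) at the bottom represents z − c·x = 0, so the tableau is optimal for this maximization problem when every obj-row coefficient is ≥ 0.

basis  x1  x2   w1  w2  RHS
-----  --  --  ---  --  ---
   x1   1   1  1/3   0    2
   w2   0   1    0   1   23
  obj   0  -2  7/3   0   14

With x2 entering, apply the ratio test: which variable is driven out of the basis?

x1

Column x2 entries and ratios — x1: 2/1 = 2; w2: 23/1 = 23.
Smallest ratio is 2 in the row of x1, so x1 leaves.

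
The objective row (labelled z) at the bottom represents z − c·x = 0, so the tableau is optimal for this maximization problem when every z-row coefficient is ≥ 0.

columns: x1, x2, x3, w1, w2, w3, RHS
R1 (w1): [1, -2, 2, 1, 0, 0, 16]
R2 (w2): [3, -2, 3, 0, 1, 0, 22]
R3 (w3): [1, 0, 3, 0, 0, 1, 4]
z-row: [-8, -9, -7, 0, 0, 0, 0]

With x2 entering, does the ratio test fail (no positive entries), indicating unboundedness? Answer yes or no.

yes

Every constraint-row entry in column x2 is ≤ 0, so increasing x2 is unbounded.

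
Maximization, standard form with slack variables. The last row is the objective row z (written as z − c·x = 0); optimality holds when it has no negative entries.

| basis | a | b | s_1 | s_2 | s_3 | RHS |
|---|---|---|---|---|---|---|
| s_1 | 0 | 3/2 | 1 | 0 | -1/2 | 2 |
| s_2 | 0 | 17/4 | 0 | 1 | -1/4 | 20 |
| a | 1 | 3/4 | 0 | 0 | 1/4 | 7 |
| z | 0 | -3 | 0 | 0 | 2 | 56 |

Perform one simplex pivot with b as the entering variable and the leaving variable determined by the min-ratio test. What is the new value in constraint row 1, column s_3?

-1/3

Ratio test on column b — row 1: 2/(3/2) = 4/3; row 2: 20/(17/4) = 80/17; row 3: 7/(3/4) = 28/3. Minimum is 4/3 at row 1 (s_1 leaves); pivot element 3/2.
Divide row 1 by 3/2; eliminate column b from the other rows.
In the new row 1, the s_3 entry is the old entry divided by the pivot: (-1/2)/(3/2) = -1/3.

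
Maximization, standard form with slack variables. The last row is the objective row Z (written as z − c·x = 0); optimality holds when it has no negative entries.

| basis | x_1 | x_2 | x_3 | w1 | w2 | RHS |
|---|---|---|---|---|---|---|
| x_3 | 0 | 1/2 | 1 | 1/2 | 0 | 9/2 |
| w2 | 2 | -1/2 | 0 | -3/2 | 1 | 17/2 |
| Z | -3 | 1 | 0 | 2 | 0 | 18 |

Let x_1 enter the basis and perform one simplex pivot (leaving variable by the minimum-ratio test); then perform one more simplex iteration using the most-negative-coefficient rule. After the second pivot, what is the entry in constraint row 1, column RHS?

Ratio test on column x_1 — row 1: entry 0 ≤ 0; row 2: (17/2)/2 = 17/4. Minimum is 17/4 at row 2 (w2 leaves); pivot element 2.
Divide row 2 by 2; eliminate column x_1 from the other rows.
Second iteration: most negative Z-row entry is -1/4 in column w1, so w1 enters.
Ratio test on column w1 — row 1: (9/2)/(1/2) = 9; row 2: entry -3/4 ≤ 0. Minimum is 9 at row 1 (x_3 leaves); pivot element 1/2.
Divide row 1 by 1/2; eliminate column w1 from the other rows.
After both pivots, the entry at constraint row 1, column RHS is 9.

9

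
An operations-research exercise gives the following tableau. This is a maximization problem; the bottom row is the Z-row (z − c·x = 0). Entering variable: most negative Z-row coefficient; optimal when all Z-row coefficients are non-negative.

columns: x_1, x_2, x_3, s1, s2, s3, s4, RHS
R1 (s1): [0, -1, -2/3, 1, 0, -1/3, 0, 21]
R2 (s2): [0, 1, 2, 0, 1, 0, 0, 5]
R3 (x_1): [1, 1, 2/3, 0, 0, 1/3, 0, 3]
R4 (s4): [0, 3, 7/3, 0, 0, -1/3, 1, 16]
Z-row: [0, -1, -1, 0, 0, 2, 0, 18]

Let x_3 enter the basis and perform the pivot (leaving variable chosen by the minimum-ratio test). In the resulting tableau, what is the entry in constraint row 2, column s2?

1/2

Ratio test on column x_3 — row 1: entry -2/3 ≤ 0; row 2: 5/2 = 5/2; row 3: 3/(2/3) = 9/2; row 4: 16/(7/3) = 48/7. Minimum is 5/2 at row 2 (s2 leaves); pivot element 2.
Divide row 2 by 2; eliminate column x_3 from the other rows.
In the new row 2, the s2 entry is the old entry divided by the pivot: 1/2 = 1/2.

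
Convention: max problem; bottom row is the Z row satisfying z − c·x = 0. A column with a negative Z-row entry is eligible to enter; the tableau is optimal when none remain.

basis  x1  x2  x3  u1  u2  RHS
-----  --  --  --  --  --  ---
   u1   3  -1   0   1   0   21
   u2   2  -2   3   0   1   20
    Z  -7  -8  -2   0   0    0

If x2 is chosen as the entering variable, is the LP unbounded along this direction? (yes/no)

yes

Every constraint-row entry in column x2 is ≤ 0, so increasing x2 is unbounded.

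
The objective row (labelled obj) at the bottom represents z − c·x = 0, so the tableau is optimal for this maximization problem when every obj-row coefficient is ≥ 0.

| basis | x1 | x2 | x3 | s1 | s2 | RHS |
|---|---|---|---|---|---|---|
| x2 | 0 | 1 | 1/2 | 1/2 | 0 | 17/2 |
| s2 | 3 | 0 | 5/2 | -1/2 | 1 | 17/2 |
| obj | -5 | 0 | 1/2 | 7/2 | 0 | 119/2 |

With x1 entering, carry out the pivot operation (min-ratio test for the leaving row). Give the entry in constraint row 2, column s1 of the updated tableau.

Ratio test on column x1 — row 1: entry 0 ≤ 0; row 2: (17/2)/3 = 17/6. Minimum is 17/6 at row 2 (s2 leaves); pivot element 3.
Divide row 2 by 3; eliminate column x1 from the other rows.
In the new row 2, the s1 entry is the old entry divided by the pivot: (-1/2)/3 = -1/6.

-1/6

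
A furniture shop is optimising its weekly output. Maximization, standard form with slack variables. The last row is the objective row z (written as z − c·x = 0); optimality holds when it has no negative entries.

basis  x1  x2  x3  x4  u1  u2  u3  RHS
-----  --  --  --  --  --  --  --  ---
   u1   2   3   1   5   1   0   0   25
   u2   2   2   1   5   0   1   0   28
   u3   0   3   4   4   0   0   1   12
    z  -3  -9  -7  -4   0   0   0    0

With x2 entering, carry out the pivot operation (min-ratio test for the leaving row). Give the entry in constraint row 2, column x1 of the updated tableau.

2

Ratio test on column x2 — row 1: 25/3 = 25/3; row 2: 28/2 = 14; row 3: 12/3 = 4. Minimum is 4 at row 3 (u3 leaves); pivot element 3.
Divide row 3 by 3; eliminate column x2 from the other rows.
Row 2 update in column x1: 2 − 2·0 = 2.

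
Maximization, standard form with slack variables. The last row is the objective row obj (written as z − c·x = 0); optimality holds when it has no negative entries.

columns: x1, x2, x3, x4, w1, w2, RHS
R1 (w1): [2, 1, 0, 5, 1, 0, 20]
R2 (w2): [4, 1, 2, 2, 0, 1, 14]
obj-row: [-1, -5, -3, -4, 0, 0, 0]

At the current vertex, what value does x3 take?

x3 is not in the basis, so in the current basic feasible solution x3 = 0.

0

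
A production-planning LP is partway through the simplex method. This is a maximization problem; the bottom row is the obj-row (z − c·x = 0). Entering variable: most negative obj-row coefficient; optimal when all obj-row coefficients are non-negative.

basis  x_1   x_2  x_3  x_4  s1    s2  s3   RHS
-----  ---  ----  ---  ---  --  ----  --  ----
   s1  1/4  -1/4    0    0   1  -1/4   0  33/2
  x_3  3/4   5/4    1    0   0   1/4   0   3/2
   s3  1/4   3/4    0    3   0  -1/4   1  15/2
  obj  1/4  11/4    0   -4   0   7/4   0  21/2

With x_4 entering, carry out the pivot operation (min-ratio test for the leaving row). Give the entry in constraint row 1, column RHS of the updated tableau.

Ratio test on column x_4 — row 1: entry 0 ≤ 0; row 2: entry 0 ≤ 0; row 3: (15/2)/3 = 5/2. Minimum is 5/2 at row 3 (s3 leaves); pivot element 3.
Divide row 3 by 3; eliminate column x_4 from the other rows.
Row 1 update in column RHS: 33/2 − 0·(5/2) = 33/2.

33/2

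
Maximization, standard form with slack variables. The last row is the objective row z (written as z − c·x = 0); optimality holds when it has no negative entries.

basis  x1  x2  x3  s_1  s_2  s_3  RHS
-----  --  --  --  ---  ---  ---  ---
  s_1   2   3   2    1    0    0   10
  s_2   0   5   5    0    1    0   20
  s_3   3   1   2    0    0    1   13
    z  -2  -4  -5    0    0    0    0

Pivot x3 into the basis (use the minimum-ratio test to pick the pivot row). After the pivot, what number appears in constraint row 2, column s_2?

1/5

Ratio test on column x3 — row 1: 10/2 = 5; row 2: 20/5 = 4; row 3: 13/2 = 13/2. Minimum is 4 at row 2 (s_2 leaves); pivot element 5.
Divide row 2 by 5; eliminate column x3 from the other rows.
In the new row 2, the s_2 entry is the old entry divided by the pivot: 1/5 = 1/5.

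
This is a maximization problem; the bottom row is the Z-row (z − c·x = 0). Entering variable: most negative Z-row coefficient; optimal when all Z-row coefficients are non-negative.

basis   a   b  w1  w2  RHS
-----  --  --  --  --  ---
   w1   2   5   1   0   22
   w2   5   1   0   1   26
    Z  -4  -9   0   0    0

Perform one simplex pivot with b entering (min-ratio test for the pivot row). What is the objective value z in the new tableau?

Ratio test on column b — row 1: 22/5 = 22/5; row 2: 26/1 = 26. Minimum is 22/5 at row 1 (w1 leaves); pivot element 5.
Pivot on row 1; the Z-row RHS becomes 0 − (-9)·(22/5) = 198/5.

198/5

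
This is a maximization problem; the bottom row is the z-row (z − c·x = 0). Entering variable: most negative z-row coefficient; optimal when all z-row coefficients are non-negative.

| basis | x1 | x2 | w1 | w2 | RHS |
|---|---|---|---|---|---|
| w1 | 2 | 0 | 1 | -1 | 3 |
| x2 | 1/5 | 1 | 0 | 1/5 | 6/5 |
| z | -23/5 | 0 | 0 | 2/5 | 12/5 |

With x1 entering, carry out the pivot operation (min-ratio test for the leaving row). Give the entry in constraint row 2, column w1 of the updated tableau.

-1/10

Ratio test on column x1 — row 1: 3/2 = 3/2; row 2: (6/5)/(1/5) = 6. Minimum is 3/2 at row 1 (w1 leaves); pivot element 2.
Divide row 1 by 2; eliminate column x1 from the other rows.
Row 2 update in column w1: 0 − (1/5)·(1/2) = -1/10.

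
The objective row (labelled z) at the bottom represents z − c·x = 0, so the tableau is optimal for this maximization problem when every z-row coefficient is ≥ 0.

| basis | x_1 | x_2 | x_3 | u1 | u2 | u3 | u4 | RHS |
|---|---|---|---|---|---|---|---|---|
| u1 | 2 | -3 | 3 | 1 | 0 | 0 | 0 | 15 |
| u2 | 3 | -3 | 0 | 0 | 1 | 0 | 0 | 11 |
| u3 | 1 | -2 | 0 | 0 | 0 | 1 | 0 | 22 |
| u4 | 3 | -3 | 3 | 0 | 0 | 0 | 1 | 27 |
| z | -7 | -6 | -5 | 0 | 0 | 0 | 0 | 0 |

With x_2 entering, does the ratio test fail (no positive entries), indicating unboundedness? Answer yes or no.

Every constraint-row entry in column x_2 is ≤ 0, so increasing x_2 is unbounded.

yes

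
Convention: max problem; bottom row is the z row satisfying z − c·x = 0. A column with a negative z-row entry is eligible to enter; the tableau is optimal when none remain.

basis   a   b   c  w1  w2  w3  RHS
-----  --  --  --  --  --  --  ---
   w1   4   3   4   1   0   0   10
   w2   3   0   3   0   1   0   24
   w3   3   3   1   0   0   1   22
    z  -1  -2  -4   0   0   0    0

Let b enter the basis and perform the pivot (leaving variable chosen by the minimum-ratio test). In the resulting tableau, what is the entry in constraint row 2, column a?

3

Ratio test on column b — row 1: 10/3 = 10/3; row 2: entry 0 ≤ 0; row 3: 22/3 = 22/3. Minimum is 10/3 at row 1 (w1 leaves); pivot element 3.
Divide row 1 by 3; eliminate column b from the other rows.
Row 2 update in column a: 3 − 0·(4/3) = 3.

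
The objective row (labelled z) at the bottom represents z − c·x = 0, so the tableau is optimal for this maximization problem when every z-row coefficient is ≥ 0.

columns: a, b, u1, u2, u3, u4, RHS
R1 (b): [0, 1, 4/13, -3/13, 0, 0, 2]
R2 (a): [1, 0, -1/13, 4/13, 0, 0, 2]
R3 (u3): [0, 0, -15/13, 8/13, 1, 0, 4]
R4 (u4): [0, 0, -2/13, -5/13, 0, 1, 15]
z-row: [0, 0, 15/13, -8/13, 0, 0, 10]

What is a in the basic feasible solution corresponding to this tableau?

2

a is basic (row 2); its value is the RHS of that row, 2.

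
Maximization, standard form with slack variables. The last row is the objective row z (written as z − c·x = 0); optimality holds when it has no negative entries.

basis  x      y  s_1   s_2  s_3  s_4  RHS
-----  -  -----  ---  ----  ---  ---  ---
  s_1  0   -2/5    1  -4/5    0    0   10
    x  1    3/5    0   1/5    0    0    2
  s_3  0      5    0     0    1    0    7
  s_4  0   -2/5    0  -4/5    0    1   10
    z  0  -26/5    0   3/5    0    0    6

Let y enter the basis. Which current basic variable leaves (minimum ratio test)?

Column y entries and ratios — s_1: -2/5 ≤ 0, skip; x: 2/(3/5) = 10/3; s_3: 7/5 = 7/5; s_4: -2/5 ≤ 0, skip.
Smallest ratio is 7/5 in the row of s_3, so s_3 leaves.

s_3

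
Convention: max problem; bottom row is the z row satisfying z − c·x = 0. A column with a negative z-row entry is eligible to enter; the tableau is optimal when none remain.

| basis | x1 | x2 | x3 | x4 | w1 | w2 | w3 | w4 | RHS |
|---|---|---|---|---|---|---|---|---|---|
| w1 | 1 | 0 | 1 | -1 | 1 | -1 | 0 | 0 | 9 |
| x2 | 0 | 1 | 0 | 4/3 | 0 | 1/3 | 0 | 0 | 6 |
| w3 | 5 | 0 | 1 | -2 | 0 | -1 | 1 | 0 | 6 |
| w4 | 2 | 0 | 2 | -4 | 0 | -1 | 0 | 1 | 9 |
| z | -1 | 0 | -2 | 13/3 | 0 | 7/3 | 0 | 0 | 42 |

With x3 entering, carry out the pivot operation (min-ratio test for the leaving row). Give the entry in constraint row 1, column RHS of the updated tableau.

9/2

Ratio test on column x3 — row 1: 9/1 = 9; row 2: entry 0 ≤ 0; row 3: 6/1 = 6; row 4: 9/2 = 9/2. Minimum is 9/2 at row 4 (w4 leaves); pivot element 2.
Divide row 4 by 2; eliminate column x3 from the other rows.
Row 1 update in column RHS: 9 − 1·(9/2) = 9/2.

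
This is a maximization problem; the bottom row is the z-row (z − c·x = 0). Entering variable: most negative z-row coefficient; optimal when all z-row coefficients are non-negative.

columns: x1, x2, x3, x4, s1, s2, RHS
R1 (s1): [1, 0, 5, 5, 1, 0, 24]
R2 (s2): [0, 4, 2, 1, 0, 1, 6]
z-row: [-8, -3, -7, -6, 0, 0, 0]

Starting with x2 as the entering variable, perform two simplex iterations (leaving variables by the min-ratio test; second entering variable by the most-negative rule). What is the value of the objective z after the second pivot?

393/2

Ratio test on column x2 — row 1: entry 0 ≤ 0; row 2: 6/4 = 3/2. Minimum is 3/2 at row 2 (s2 leaves); pivot element 4.
Pivot on row 2; the z-row RHS becomes 0 − (-3)·(3/2) = 9/2.
Next entering variable (most negative z-row entry -8): x1.
Ratio test on column x1 — row 1: 24/1 = 24; row 2: entry 0 ≤ 0. Minimum is 24 at row 1 (s1 leaves); pivot element 1.
After the second pivot the z-row RHS is 9/2 − (-8)·24 = 393/2.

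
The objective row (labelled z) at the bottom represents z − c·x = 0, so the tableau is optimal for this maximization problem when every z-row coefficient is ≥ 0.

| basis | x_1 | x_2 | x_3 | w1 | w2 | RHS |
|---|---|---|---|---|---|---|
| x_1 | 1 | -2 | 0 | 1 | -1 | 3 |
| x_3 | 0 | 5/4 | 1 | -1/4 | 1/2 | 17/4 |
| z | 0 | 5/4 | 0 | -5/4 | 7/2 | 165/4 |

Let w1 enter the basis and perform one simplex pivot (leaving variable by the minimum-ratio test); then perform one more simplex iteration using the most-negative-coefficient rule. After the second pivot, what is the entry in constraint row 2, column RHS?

20/3

Ratio test on column w1 — row 1: 3/1 = 3; row 2: entry -1/4 ≤ 0. Minimum is 3 at row 1 (x_1 leaves); pivot element 1.
Divide row 1 by 1; eliminate column w1 from the other rows.
Second iteration: most negative z-row entry is -5/4 in column x_2, so x_2 enters.
Ratio test on column x_2 — row 1: entry -2 ≤ 0; row 2: 5/(3/4) = 20/3. Minimum is 20/3 at row 2 (x_3 leaves); pivot element 3/4.
Divide row 2 by 3/4; eliminate column x_2 from the other rows.
After both pivots, the entry at constraint row 2, column RHS is 20/3.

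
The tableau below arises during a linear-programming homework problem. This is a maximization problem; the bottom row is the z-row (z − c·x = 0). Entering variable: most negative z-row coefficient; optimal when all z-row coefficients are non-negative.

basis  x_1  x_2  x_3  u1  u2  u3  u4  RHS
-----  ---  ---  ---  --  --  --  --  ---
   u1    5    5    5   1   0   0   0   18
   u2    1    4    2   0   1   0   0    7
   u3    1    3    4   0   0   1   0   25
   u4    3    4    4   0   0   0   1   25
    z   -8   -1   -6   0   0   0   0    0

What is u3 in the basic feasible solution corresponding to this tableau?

u3 is basic (row 3); its value is the RHS of that row, 25.

25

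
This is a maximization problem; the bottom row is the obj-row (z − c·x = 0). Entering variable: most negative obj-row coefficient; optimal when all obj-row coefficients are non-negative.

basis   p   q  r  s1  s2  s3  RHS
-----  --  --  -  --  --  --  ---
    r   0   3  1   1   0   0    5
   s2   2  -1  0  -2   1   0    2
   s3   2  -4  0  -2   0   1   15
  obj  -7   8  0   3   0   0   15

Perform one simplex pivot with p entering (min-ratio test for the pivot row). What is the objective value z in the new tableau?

22

Ratio test on column p — row 1: entry 0 ≤ 0; row 2: 2/2 = 1; row 3: 15/2 = 15/2. Minimum is 1 at row 2 (s2 leaves); pivot element 2.
Pivot on row 2; the obj-row RHS becomes 15 − (-7)·1 = 22.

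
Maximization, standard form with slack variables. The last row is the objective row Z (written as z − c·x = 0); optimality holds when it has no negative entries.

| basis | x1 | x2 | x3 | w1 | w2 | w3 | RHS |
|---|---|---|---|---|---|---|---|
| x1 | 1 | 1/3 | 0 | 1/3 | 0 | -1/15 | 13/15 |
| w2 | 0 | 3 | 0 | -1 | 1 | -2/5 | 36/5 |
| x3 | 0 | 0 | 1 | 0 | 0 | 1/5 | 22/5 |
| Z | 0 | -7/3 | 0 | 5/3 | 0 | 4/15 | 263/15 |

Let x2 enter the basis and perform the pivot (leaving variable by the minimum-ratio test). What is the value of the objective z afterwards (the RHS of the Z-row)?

347/15

Ratio test on column x2 — row 1: (13/15)/(1/3) = 13/5; row 2: (36/5)/3 = 12/5; row 3: entry 0 ≤ 0. Minimum is 12/5 at row 2 (w2 leaves); pivot element 3.
Pivot on row 2; the Z-row RHS becomes 263/15 − (-7/3)·(12/5) = 347/15.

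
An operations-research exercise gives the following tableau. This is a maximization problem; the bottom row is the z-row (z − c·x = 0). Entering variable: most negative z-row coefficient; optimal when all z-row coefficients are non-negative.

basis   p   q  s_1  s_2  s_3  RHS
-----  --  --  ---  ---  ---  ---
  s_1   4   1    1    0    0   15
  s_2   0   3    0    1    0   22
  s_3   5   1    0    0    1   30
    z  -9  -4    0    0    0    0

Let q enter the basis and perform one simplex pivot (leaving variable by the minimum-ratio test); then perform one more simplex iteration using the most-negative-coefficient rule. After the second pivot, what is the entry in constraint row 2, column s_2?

Ratio test on column q — row 1: 15/1 = 15; row 2: 22/3 = 22/3; row 3: 30/1 = 30. Minimum is 22/3 at row 2 (s_2 leaves); pivot element 3.
Divide row 2 by 3; eliminate column q from the other rows.
Second iteration: most negative z-row entry is -9 in column p, so p enters.
Ratio test on column p — row 1: (23/3)/4 = 23/12; row 2: entry 0 ≤ 0; row 3: (68/3)/5 = 68/15. Minimum is 23/12 at row 1 (s_1 leaves); pivot element 4.
Divide row 1 by 4; eliminate column p from the other rows.
After both pivots, the entry at constraint row 2, column s_2 is 1/3.

1/3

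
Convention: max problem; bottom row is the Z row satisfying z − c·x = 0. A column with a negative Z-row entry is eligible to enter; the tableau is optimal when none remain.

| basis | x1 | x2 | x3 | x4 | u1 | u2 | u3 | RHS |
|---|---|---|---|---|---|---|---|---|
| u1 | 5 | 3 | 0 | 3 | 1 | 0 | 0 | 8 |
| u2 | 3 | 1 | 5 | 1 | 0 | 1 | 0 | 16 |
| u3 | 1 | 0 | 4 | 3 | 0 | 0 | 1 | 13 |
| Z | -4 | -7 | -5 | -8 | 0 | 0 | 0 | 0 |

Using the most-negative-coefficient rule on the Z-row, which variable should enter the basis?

Negative Z-row entries: x1: -4, x2: -7, x3: -5, x4: -8.
The most negative is -8 in column x4, so x4 enters.

x4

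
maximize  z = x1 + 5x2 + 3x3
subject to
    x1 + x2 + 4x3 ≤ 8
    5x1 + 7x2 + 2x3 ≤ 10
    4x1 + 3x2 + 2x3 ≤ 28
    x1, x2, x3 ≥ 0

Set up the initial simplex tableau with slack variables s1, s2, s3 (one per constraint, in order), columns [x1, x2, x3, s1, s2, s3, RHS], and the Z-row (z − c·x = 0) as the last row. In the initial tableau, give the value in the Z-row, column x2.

-5

The Z-row carries the negated objective coefficients: the x2 entry is -5.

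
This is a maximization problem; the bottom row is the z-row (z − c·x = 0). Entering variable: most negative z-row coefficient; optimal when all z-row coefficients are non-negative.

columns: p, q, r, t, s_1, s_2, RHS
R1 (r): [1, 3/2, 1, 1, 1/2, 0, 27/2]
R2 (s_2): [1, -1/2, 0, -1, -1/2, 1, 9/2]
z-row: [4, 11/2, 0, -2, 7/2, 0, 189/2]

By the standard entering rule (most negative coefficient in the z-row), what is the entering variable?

t

Negative z-row entries: t: -2.
The most negative is -2 in column t, so t enters.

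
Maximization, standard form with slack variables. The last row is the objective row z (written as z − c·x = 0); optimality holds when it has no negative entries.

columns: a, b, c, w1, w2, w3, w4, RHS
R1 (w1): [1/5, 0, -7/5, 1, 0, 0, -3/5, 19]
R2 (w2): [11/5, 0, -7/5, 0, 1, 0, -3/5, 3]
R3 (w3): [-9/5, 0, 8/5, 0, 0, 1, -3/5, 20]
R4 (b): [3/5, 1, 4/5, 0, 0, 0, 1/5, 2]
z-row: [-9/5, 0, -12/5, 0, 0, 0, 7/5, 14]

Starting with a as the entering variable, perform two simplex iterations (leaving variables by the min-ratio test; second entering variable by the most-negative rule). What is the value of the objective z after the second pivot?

Ratio test on column a — row 1: 19/(1/5) = 95; row 2: 3/(11/5) = 15/11; row 3: entry -9/5 ≤ 0; row 4: 2/(3/5) = 10/3. Minimum is 15/11 at row 2 (w2 leaves); pivot element 11/5.
Pivot on row 2; the z-row RHS becomes 14 − (-9/5)·(15/11) = 181/11.
Next entering variable (most negative z-row entry -39/11): c.
Ratio test on column c — row 1: entry -14/11 ≤ 0; row 2: entry -7/11 ≤ 0; row 3: (247/11)/(5/11) = 247/5; row 4: (13/11)/(13/11) = 1. Minimum is 1 at row 4 (b leaves); pivot element 13/11.
After the second pivot the z-row RHS is 181/11 − (-39/11)·1 = 20.

20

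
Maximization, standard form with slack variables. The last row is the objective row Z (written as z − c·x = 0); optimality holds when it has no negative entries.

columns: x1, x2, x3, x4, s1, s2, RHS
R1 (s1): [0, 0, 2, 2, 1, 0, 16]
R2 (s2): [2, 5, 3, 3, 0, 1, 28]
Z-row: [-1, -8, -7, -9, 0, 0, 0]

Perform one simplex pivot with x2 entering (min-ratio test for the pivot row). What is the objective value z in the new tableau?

Ratio test on column x2 — row 1: entry 0 ≤ 0; row 2: 28/5 = 28/5. Minimum is 28/5 at row 2 (s2 leaves); pivot element 5.
Pivot on row 2; the Z-row RHS becomes 0 − (-8)·(28/5) = 224/5.

224/5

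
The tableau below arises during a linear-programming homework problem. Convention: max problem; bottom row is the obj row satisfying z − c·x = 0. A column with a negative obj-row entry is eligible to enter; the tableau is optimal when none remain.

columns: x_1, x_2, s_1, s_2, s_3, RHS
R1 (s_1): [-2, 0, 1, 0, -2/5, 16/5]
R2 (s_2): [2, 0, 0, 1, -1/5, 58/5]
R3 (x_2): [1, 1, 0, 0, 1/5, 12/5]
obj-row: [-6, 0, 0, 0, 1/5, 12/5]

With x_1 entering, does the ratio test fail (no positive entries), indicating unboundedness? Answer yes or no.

no

Column x_1 has positive entries in row(s) 2, 3, so the ratio test bounds it — not unbounded.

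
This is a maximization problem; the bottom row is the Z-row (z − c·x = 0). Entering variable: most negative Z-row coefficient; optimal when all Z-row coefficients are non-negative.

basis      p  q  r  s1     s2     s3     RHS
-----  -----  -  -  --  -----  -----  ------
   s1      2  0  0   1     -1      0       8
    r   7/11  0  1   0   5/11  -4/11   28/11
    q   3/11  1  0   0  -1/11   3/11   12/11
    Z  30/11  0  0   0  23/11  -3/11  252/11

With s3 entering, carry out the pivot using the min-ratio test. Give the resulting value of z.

24

Ratio test on column s3 — row 1: entry 0 ≤ 0; row 2: entry -4/11 ≤ 0; row 3: (12/11)/(3/11) = 4. Minimum is 4 at row 3 (q leaves); pivot element 3/11.
Pivot on row 3; the Z-row RHS becomes 252/11 − (-3/11)·4 = 24.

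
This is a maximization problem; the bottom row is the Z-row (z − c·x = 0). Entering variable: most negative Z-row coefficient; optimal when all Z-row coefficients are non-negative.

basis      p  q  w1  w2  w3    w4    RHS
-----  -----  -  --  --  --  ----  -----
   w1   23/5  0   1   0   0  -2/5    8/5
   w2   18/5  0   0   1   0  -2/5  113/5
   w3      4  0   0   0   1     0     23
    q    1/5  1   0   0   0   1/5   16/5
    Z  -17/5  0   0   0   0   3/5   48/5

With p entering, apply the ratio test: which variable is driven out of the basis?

Column p entries and ratios — w1: (8/5)/(23/5) = 8/23; w2: (113/5)/(18/5) = 113/18; w3: 23/4 = 23/4; q: (16/5)/(1/5) = 16.
Smallest ratio is 8/23 in the row of w1, so w1 leaves.

w1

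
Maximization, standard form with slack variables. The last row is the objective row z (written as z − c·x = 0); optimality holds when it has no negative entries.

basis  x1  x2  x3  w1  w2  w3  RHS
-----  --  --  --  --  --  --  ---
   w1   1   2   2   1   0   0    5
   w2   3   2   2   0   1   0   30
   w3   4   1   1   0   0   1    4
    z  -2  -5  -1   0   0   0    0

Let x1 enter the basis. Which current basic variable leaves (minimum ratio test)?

w3

Column x1 entries and ratios — w1: 5/1 = 5; w2: 30/3 = 10; w3: 4/4 = 1.
Smallest ratio is 1 in the row of w3, so w3 leaves.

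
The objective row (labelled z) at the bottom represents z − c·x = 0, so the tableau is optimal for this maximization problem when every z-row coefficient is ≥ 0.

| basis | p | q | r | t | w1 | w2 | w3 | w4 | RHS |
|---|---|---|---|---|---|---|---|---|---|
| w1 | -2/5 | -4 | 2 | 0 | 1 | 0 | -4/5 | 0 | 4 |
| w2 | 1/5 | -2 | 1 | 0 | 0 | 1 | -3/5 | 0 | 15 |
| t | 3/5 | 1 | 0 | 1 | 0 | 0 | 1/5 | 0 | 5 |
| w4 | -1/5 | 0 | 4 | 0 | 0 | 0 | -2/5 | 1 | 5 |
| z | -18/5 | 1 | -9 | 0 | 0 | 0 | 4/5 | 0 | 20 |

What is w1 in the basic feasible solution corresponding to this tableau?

4

w1 is basic (row 1); its value is the RHS of that row, 4.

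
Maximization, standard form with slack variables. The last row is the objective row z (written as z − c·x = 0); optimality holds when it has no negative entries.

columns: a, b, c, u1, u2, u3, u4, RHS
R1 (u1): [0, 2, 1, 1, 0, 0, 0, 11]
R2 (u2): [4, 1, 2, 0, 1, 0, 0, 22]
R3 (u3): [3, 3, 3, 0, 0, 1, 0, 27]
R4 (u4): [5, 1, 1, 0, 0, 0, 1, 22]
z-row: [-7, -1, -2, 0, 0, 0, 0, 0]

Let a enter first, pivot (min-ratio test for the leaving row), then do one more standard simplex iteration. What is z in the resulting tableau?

33

Ratio test on column a — row 1: entry 0 ≤ 0; row 2: 22/4 = 11/2; row 3: 27/3 = 9; row 4: 22/5 = 22/5. Minimum is 22/5 at row 4 (u4 leaves); pivot element 5.
Pivot on row 4; the z-row RHS becomes 0 − (-7)·(22/5) = 154/5.
Next entering variable (most negative z-row entry -3/5): c.
Ratio test on column c — row 1: 11/1 = 11; row 2: (22/5)/(6/5) = 11/3; row 3: (69/5)/(12/5) = 23/4; row 4: (22/5)/(1/5) = 22. Minimum is 11/3 at row 2 (u2 leaves); pivot element 6/5.
After the second pivot the z-row RHS is 154/5 − (-3/5)·(11/3) = 33.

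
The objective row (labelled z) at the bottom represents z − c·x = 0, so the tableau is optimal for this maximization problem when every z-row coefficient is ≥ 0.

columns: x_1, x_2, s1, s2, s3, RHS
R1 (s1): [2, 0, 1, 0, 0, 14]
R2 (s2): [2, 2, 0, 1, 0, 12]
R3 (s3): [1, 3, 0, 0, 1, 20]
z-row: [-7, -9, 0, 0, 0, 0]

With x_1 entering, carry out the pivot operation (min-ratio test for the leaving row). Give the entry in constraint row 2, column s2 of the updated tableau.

1/2

Ratio test on column x_1 — row 1: 14/2 = 7; row 2: 12/2 = 6; row 3: 20/1 = 20. Minimum is 6 at row 2 (s2 leaves); pivot element 2.
Divide row 2 by 2; eliminate column x_1 from the other rows.
In the new row 2, the s2 entry is the old entry divided by the pivot: 1/2 = 1/2.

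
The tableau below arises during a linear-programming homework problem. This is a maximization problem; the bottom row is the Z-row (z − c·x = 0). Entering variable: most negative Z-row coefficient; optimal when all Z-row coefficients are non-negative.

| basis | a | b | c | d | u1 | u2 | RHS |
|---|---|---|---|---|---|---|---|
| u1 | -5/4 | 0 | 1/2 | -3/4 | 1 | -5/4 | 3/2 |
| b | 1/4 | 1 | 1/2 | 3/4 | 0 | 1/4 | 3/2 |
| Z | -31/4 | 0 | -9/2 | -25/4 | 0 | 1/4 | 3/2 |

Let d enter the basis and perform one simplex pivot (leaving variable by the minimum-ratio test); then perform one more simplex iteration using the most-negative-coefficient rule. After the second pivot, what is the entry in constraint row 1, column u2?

Ratio test on column d — row 1: entry -3/4 ≤ 0; row 2: (3/2)/(3/4) = 2. Minimum is 2 at row 2 (b leaves); pivot element 3/4.
Divide row 2 by 3/4; eliminate column d from the other rows.
Second iteration: most negative Z-row entry is -17/3 in column a, so a enters.
Ratio test on column a — row 1: entry -1 ≤ 0; row 2: 2/(1/3) = 6. Minimum is 6 at row 2 (d leaves); pivot element 1/3.
Divide row 2 by 1/3; eliminate column a from the other rows.
After both pivots, the entry at constraint row 1, column u2 is 0.

0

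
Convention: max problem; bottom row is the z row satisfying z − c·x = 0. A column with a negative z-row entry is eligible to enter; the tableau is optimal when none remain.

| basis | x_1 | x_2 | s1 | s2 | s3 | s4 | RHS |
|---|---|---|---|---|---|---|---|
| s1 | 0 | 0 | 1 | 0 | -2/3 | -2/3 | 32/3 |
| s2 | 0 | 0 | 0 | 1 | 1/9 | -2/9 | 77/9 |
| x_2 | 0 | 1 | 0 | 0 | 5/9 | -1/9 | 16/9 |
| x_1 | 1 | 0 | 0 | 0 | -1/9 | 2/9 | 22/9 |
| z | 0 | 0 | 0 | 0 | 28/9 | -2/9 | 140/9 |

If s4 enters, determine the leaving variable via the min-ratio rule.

x_1

Column s4 entries and ratios — s1: -2/3 ≤ 0, skip; s2: -2/9 ≤ 0, skip; x_2: -1/9 ≤ 0, skip; x_1: (22/9)/(2/9) = 11.
Smallest ratio is 11 in the row of x_1, so x_1 leaves.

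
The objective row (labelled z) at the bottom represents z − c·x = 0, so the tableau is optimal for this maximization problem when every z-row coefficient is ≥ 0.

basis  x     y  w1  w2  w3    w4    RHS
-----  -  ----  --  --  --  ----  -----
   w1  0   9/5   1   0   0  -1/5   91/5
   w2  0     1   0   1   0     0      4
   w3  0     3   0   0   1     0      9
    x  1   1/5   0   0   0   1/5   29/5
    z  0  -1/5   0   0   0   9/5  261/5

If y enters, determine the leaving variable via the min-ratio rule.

Column y entries and ratios — w1: (91/5)/(9/5) = 91/9; w2: 4/1 = 4; w3: 9/3 = 3; x: (29/5)/(1/5) = 29.
Smallest ratio is 3 in the row of w3, so w3 leaves.

w3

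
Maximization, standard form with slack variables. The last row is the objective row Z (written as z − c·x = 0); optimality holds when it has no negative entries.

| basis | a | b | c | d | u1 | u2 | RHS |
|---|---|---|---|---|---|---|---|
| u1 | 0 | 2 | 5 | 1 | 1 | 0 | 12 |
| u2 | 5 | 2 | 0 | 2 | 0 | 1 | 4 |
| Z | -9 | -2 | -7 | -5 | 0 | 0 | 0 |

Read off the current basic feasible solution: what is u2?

4

u2 is basic (row 2); its value is the RHS of that row, 4.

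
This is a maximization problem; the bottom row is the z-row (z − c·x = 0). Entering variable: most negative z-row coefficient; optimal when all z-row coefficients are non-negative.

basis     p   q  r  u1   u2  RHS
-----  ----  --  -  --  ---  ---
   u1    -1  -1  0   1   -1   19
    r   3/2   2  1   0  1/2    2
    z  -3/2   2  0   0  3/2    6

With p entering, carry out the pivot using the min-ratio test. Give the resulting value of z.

8

Ratio test on column p — row 1: entry -1 ≤ 0; row 2: 2/(3/2) = 4/3. Minimum is 4/3 at row 2 (r leaves); pivot element 3/2.
Pivot on row 2; the z-row RHS becomes 6 − (-3/2)·(4/3) = 8.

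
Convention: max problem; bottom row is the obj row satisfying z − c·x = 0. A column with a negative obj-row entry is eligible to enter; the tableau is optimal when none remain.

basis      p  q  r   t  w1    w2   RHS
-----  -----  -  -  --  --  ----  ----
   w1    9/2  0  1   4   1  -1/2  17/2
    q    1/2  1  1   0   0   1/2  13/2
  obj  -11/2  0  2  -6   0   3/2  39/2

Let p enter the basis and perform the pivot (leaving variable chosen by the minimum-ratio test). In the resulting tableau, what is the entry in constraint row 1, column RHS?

Ratio test on column p — row 1: (17/2)/(9/2) = 17/9; row 2: (13/2)/(1/2) = 13. Minimum is 17/9 at row 1 (w1 leaves); pivot element 9/2.
Divide row 1 by 9/2; eliminate column p from the other rows.
In the new row 1, the RHS entry is the old entry divided by the pivot: (17/2)/(9/2) = 17/9.

17/9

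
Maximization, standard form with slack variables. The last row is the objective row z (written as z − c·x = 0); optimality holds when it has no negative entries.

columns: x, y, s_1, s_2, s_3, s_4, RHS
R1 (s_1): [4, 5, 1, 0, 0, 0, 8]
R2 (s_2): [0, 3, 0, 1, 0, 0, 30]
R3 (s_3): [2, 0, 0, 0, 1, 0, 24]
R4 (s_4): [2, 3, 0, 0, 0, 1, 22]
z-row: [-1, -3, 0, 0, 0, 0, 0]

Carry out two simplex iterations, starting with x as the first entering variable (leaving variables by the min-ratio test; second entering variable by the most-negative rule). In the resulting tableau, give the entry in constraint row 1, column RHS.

8/5

Ratio test on column x — row 1: 8/4 = 2; row 2: entry 0 ≤ 0; row 3: 24/2 = 12; row 4: 22/2 = 11. Minimum is 2 at row 1 (s_1 leaves); pivot element 4.
Divide row 1 by 4; eliminate column x from the other rows.
Second iteration: most negative z-row entry is -7/4 in column y, so y enters.
Ratio test on column y — row 1: 2/(5/4) = 8/5; row 2: 30/3 = 10; row 3: entry -5/2 ≤ 0; row 4: 18/(1/2) = 36. Minimum is 8/5 at row 1 (x leaves); pivot element 5/4.
Divide row 1 by 5/4; eliminate column y from the other rows.
After both pivots, the entry at constraint row 1, column RHS is 8/5.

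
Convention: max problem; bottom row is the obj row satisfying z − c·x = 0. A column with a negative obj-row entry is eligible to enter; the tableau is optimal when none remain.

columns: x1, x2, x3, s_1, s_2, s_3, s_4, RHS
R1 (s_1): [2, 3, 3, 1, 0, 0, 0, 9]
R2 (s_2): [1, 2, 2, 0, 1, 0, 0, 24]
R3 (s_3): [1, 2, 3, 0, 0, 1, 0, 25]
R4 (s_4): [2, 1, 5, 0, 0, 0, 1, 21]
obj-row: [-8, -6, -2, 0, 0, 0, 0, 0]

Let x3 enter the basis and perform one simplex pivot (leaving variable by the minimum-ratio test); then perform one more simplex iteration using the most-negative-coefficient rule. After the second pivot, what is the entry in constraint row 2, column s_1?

Ratio test on column x3 — row 1: 9/3 = 3; row 2: 24/2 = 12; row 3: 25/3 = 25/3; row 4: 21/5 = 21/5. Minimum is 3 at row 1 (s_1 leaves); pivot element 3.
Divide row 1 by 3; eliminate column x3 from the other rows.
Second iteration: most negative obj-row entry is -20/3 in column x1, so x1 enters.
Ratio test on column x1 — row 1: 3/(2/3) = 9/2; row 2: entry -1/3 ≤ 0; row 3: entry -1 ≤ 0; row 4: entry -4/3 ≤ 0. Minimum is 9/2 at row 1 (x3 leaves); pivot element 2/3.
Divide row 1 by 2/3; eliminate column x1 from the other rows.
After both pivots, the entry at constraint row 2, column s_1 is -1/2.

-1/2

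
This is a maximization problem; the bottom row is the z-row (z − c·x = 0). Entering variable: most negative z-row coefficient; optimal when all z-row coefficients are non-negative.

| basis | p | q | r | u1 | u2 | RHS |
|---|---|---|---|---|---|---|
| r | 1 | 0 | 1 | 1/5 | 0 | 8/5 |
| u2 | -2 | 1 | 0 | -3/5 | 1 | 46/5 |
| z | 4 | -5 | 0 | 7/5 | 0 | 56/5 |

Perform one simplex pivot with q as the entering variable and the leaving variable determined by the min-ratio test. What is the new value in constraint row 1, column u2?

0

Ratio test on column q — row 1: entry 0 ≤ 0; row 2: (46/5)/1 = 46/5. Minimum is 46/5 at row 2 (u2 leaves); pivot element 1.
Divide row 2 by 1; eliminate column q from the other rows.
Row 1 update in column u2: 0 − 0·1 = 0.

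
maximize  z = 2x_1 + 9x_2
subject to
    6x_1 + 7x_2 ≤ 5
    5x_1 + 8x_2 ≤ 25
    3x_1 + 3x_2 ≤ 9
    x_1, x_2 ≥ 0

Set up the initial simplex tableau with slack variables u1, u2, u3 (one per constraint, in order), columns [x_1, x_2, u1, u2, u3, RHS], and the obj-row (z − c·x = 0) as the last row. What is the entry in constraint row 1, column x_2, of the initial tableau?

Constraint 1 has coefficient 7 on x_2.

7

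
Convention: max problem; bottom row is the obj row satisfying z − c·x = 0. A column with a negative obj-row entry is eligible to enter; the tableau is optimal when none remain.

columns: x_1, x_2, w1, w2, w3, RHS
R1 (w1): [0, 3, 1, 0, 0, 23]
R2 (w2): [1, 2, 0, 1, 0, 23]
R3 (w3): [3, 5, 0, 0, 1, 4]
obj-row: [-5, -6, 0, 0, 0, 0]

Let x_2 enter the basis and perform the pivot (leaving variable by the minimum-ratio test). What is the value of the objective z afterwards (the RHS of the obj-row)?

24/5

Ratio test on column x_2 — row 1: 23/3 = 23/3; row 2: 23/2 = 23/2; row 3: 4/5 = 4/5. Minimum is 4/5 at row 3 (w3 leaves); pivot element 5.
Pivot on row 3; the obj-row RHS becomes 0 − (-6)·(4/5) = 24/5.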